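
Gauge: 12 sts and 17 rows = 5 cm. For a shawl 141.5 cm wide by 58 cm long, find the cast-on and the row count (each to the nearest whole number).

Stitch gauge = 12/5 = 2.4 sts/cm; 141.5 × 2.4 = 339.60 → 340 sts.
Row gauge = 17/5 = 3.4 rows/cm; 58 × 3.4 = 197.20 → 197 rows.

Cast on 340 stitches and work 197 rows.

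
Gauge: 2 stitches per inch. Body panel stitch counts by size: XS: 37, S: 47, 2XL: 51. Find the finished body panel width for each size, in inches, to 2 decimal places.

2/1 = 2 sts per in.
XS: 37 / 2 = 18.500 → 18.50 in.
S: 47 / 2 = 23.500 → 23.50 in.
2XL: 51 / 2 = 25.500 → 25.50 in.

XS 18.50 inches; S 23.50 inches; 2XL 25.50 inches.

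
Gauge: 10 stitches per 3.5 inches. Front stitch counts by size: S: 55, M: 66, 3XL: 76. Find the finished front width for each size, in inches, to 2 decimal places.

S 19.25 inches; M 23.10 inches; 3XL 26.60 inches.

10/3.5 = 2.857 sts per in.
S: 55 / 2.857 = 19.250 → 19.25 in.
M: 66 / 2.857 = 23.100 → 23.10 in.
3XL: 76 / 2.857 = 26.600 → 26.60 in.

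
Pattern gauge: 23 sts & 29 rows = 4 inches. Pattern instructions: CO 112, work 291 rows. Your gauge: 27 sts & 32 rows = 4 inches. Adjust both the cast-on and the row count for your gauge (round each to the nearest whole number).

Cast on 131 stitches; work 321 rows.

Stitches: 112 × 27/23 = 131.48 → 131.
Rows: 291 × 32/29 = 321.10 → 321.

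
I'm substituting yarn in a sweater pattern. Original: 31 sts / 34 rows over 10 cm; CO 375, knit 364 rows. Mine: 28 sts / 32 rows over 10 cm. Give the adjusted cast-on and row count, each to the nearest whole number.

Cast on 339 stitches; work 343 rows.

Stitches: 375 × 28/31 = 338.71 → 339.
Rows: 364 × 32/34 = 342.59 → 343.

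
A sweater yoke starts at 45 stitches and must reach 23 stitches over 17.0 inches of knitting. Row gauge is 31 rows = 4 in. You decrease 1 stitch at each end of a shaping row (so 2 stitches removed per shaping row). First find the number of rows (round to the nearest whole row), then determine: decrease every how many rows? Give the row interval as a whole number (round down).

Decrease every 12th row.

Rows = 17.0 × 7.75 = 131.8 → 132 rows.
Stitches to remove: 22 → 11 shaping rows (at 2 st each).
132 / 11 = 12.00 → every 12 rows.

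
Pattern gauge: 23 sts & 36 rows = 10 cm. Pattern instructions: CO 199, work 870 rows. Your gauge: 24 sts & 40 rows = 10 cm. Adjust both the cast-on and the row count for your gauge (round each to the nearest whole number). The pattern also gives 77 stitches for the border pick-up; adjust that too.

Cast on 208 stitches; work 967 rows; border pick-up 80 stitches.

Stitches: 199 × 24/23 = 207.65 → 208.
Rows: 870 × 40/36 = 966.67 → 967.
border pick-up: 77 × 24/23 = 80.35 → 80.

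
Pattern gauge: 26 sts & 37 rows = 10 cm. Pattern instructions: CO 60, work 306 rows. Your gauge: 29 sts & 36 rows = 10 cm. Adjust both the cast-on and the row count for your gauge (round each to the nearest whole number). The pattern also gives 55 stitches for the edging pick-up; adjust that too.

Stitches: 60 × 29/26 = 66.92 → 67.
Rows: 306 × 36/37 = 297.73 → 298.
edging pick-up: 55 × 29/26 = 61.35 → 61.

Cast on 67 stitches; work 298 rows; edging pick-up 61 stitches.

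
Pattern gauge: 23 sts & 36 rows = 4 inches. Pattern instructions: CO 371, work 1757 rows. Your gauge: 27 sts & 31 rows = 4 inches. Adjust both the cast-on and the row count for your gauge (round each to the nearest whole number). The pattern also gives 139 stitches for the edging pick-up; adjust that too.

Stitches: 371 × 27/23 = 435.52 → 436.
Rows: 1757 × 31/36 = 1512.97 → 1513.
edging pick-up: 139 × 27/23 = 163.17 → 163.

Cast on 436 stitches; work 1513 rows; edging pick-up 163 stitches.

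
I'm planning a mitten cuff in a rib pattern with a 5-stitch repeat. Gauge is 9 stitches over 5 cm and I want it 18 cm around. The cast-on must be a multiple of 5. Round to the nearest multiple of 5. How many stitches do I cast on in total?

9 / 5 = 1.8 sts per cm.
18 × 1.8 = 32.40 sts.
Nearest multiple of 5: 30.

CO 30 sts.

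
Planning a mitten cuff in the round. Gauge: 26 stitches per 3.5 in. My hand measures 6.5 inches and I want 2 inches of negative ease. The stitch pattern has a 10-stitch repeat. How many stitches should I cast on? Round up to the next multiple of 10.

Finished = 6.5 − 2 = 4.5 inches.
26 / 3.5 = 7.429 sts/in.
4.5 × 7.429 = 33.43 sts.
Next multiple of 10: 40.

CO 40 sts.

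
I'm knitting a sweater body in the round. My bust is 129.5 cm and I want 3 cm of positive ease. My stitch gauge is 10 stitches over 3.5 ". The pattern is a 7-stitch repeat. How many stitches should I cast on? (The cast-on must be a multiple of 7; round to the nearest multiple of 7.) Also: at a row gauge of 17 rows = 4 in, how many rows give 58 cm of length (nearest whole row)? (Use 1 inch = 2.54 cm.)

Cast on 147 stitches; work 97 rows.

Finished = 129.5 + 3 = 132.5 cm.
132.5 cm × 1/2.54 = 52.17 inches.
10/3.5 = 2.857 sts per in; 52.17 × 2.857 = 149.04 sts.
Nearest multiple of 7 → 147.
58 cm = 22.83 inches; × 4.25 = 97.05 → 97 rows.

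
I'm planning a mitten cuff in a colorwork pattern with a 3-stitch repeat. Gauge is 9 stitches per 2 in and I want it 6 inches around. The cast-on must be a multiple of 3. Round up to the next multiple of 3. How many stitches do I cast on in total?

27 stitches.

9 / 2 = 4.5 sts per inch.
6 × 4.5 = 27.00 sts.
Next multiple of 3: 27.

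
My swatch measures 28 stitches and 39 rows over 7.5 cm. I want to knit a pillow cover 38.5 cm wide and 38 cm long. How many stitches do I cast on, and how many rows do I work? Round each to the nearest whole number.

Cast on 144 stitches and work 198 rows.

Stitch gauge = 28/7.5 = 3.733 sts/cm; 38.5 × 3.733 = 143.73 → 144 sts.
Row gauge = 39/7.5 = 5.2 rows/cm; 38 × 5.2 = 197.60 → 198 rows.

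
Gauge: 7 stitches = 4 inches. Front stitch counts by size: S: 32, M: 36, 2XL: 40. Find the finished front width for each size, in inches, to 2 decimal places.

7/4 = 1.75 sts per in.
S: 32 / 1.75 = 18.286 → 18.29 in.
M: 36 / 1.75 = 20.571 → 20.57 in.
2XL: 40 / 1.75 = 22.857 → 22.86 in.

S 18.29 inches; M 20.57 inches; 2XL 22.86 inches.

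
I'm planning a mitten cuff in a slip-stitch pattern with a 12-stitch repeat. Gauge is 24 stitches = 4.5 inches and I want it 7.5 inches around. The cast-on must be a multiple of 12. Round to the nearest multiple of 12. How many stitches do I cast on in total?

24 / 4.5 = 5.333 sts per inch.
7.5 × 5.333 = 40.00 sts.
Nearest multiple of 12: 36.

Cast on 36 stitches.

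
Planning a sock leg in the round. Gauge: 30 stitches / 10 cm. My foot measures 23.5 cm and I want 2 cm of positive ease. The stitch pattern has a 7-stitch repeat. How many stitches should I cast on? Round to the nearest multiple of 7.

Finished = 23.5 + 2 = 25.5 cm.
30 / 10 = 3 sts/cm.
25.5 × 3 = 76.50 sts.
Nearest multiple of 7: 77.

Cast on 77 stitches.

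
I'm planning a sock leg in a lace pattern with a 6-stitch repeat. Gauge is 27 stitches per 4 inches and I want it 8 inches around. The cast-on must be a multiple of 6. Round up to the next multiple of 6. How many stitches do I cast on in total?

27 / 4 = 6.75 sts per inch.
8 × 6.75 = 54.00 sts.
Next multiple of 6: 54.

Cast on 54 stitches.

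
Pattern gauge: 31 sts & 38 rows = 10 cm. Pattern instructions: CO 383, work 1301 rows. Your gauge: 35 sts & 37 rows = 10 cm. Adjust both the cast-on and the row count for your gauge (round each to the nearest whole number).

Stitches: 383 × 35/31 = 432.42 → 432.
Rows: 1301 × 37/38 = 1266.76 → 1267.

Cast on 432 stitches; work 1267 rows.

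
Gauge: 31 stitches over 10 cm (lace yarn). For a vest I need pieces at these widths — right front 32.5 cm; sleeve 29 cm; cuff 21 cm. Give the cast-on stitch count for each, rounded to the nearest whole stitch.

right front 101; sleeve 90; cuff 65.

Rate = 31/10 = 3.1 sts per cm.
right front: 32.5 × 3.1 = 100.75 → 101.
sleeve: 29 × 3.1 = 89.90 → 90.
cuff: 21 × 3.1 = 65.10 → 65.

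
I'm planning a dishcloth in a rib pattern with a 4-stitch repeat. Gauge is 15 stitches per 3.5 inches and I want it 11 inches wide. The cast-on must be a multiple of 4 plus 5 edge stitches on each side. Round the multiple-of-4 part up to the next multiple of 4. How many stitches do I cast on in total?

15 / 3.5 = 4.286 sts per inch.
11 × 4.286 = 47.14 sts.
Less 10 edge sts → 37.14 for the repeat.
Next multiple of 4: 40.
Add back 10 edge sts → 50.

50 stitches.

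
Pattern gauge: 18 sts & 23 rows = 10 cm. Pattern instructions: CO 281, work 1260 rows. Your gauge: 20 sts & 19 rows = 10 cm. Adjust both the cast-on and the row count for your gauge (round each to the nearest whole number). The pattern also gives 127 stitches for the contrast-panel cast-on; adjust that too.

Stitches: 281 × 20/18 = 312.22 → 312.
Rows: 1260 × 19/23 = 1040.87 → 1041.
contrast-panel cast-on: 127 × 20/18 = 141.11 → 141.

Cast on 312 stitches; work 1041 rows; contrast-panel cast-on 141 stitches.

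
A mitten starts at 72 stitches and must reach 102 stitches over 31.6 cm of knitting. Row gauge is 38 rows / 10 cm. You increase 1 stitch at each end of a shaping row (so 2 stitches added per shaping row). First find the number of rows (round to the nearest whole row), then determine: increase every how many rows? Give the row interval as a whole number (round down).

Rows = 31.6 × 3.8 = 120.1 → 120 rows.
Stitches to add: 30 → 15 shaping rows (at 2 st each).
120 / 15 = 8.00 → every 8 rows.

Increase every 8th row.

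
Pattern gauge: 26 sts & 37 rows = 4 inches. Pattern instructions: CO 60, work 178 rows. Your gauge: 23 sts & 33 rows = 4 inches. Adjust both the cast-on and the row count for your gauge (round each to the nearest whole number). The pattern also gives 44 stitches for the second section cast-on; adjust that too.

Stitches: 60 × 23/26 = 53.08 → 53.
Rows: 178 × 33/37 = 158.76 → 159.
second section cast-on: 44 × 23/26 = 38.92 → 39.

Cast on 53 stitches; work 159 rows; second section cast-on 39 stitches.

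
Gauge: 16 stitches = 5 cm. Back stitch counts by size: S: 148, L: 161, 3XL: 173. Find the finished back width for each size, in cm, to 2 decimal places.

16/5 = 3.2 sts per cm.
S: 148 / 3.2 = 46.250 → 46.25 cm.
L: 161 / 3.2 = 50.312 → 50.31 cm.
3XL: 173 / 3.2 = 54.062 → 54.06 cm.

S 46.25 cm; L 50.31 cm; 3XL 54.06 cm.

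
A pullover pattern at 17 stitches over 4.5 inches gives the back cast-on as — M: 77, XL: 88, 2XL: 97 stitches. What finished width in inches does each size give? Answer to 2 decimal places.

17/4.5 = 3.778 sts per in.
M: 77 / 3.778 = 20.382 → 20.38 in.
XL: 88 / 3.778 = 23.294 → 23.29 in.
2XL: 97 / 3.778 = 25.676 → 25.68 in.

M 20.38 inches; XL 23.29 inches; 2XL 25.68 inches.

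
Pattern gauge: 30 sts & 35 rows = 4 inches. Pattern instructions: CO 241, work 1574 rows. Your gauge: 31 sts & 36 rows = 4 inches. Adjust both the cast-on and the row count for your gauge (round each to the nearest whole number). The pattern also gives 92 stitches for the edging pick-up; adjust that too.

Stitches: 241 × 31/30 = 249.03 → 249.
Rows: 1574 × 36/35 = 1618.97 → 1619.
edging pick-up: 92 × 31/30 = 95.07 → 95.

Cast on 249 stitches; work 1619 rows; edging pick-up 95 stitches.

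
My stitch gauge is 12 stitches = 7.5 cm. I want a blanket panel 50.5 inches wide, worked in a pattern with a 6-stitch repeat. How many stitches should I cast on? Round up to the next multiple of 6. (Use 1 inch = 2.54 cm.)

50.5 in = 50.5 × 2.54 = 128.27 cm.
12 / 7.5 = 1.6 sts/cm.
128.27 × 1.6 = 205.23 sts.
→ 210.

210 stitches.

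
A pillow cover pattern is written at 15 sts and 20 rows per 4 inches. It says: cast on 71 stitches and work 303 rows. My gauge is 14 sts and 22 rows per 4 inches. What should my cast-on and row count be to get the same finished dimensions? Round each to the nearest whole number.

Cast on 66 stitches; work 333 rows.

Stitches: 71 × 14/15 = 66.27 → 66.
Rows: 303 × 22/20 = 333.30 → 333.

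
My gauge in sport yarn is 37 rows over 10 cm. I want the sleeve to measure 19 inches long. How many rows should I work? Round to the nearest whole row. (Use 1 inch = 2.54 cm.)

179 rows.

19 in = 48.26 cm.
37 rows / 10 cm = 3.7 rows per cm.
48.26 × 3.7 = 178.56 rows.
Round to nearest → 179.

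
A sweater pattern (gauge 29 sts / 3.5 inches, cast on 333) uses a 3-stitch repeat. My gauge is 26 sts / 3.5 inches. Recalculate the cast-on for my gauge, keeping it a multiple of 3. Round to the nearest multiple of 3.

CO 300 sts.

333 × 26 / 29 = 298.55.
Nearest multiple of 3: 300.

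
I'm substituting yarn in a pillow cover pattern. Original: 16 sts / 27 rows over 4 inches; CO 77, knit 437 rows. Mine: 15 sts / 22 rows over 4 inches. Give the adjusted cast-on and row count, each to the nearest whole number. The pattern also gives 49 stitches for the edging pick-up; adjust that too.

Stitches: 77 × 15/16 = 72.19 → 72.
Rows: 437 × 22/27 = 356.07 → 356.
edging pick-up: 49 × 15/16 = 45.94 → 46.

Cast on 72 stitches; work 356 rows; edging pick-up 46 stitches.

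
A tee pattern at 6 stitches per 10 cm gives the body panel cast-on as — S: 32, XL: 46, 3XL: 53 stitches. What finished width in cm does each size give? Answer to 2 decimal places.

6/10 = 0.6 sts per cm.
S: 32 / 0.6 = 53.333 → 53.33 cm.
XL: 46 / 0.6 = 76.667 → 76.67 cm.
3XL: 53 / 0.6 = 88.333 → 88.33 cm.

S 53.33 cm; XL 76.67 cm; 3XL 88.33 cm.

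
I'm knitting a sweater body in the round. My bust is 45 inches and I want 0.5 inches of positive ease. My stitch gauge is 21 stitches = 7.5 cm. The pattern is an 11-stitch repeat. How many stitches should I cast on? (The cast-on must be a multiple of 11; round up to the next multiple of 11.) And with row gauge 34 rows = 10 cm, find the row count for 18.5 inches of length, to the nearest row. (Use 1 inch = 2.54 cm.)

Finished = 45 + 0.5 = 45.5 inches.
45.5 inches × 2.54 = 115.57 cm.
21/7.5 = 2.8 sts per cm; 115.57 × 2.8 = 323.60 sts.
Next multiple of 11 → 330.
18.5 inches = 46.99 cm; × 3.4 = 159.77 → 160 rows.

Cast on 330 stitches; work 160 rows.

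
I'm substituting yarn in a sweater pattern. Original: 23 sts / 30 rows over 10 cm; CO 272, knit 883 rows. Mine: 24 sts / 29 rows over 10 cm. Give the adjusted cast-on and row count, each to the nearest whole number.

Stitches: 272 × 24/23 = 283.83 → 284.
Rows: 883 × 29/30 = 853.57 → 854.

Cast on 284 stitches; work 854 rows.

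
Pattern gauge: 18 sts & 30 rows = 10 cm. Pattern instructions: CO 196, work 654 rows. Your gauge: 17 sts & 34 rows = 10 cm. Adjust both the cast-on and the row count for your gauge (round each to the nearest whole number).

Cast on 185 stitches; work 741 rows.

Stitches: 196 × 17/18 = 185.11 → 185.
Rows: 654 × 34/30 = 741.20 → 741.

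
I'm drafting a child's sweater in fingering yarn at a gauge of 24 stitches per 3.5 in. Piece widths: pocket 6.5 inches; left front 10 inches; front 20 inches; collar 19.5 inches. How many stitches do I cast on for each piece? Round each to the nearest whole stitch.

Rate = 24/3.5 = 6.857 sts per in.
pocket: 6.5 × 6.857 = 44.57 → 45.
left front: 10 × 6.857 = 68.57 → 69.
front: 20 × 6.857 = 137.14 → 137.
collar: 19.5 × 6.857 = 133.71 → 134.

pocket 45; left front 69; front 137; collar 134.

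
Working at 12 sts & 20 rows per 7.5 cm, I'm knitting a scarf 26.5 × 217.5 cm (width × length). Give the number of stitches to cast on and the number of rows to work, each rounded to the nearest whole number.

Cast on 42 stitches and work 580 rows.

Stitch gauge = 12/7.5 = 1.6 sts/cm; 26.5 × 1.6 = 42.40 → 42 sts.
Row gauge = 20/7.5 = 2.667 rows/cm; 217.5 × 2.667 = 580.00 → 580 rows.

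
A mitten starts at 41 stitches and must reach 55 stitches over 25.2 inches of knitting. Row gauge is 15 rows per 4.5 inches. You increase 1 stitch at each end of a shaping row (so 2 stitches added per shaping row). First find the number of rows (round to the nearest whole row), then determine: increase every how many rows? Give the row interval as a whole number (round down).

Rows = 25.2 × 3.333 = 84.0 → 84 rows.
Stitches to add: 14 → 7 shaping rows (at 2 st each).
84 / 7 = 12.00 → every 12 rows.

Increase every 12th row.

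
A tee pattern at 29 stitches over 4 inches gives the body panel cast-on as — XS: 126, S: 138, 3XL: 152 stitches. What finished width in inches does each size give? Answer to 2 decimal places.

XS 17.38 inches; S 19.03 inches; 3XL 20.97 inches.

29/4 = 7.25 sts per in.
XS: 126 / 7.25 = 17.379 → 17.38 in.
S: 138 / 7.25 = 19.034 → 19.03 in.
3XL: 152 / 7.25 = 20.966 → 20.97 in.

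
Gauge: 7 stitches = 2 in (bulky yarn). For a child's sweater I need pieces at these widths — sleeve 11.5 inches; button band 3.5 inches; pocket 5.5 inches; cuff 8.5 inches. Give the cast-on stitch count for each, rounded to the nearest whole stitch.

Rate = 7/2 = 3.5 sts per in.
sleeve: 11.5 × 3.5 = 40.25 → 40.
button band: 3.5 × 3.5 = 12.25 → 12.
pocket: 5.5 × 3.5 = 19.25 → 19.
cuff: 8.5 × 3.5 = 29.75 → 30.

sleeve 40; button band 12; pocket 19; cuff 30.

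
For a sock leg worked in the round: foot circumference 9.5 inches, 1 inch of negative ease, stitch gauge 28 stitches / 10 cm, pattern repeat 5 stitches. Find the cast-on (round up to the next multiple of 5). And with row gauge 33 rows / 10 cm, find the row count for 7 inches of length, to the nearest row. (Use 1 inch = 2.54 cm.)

Finished = 9.5 − 1 = 8.5 inches.
8.5 inches × 2.54 = 21.59 cm.
28/10 = 2.8 sts per cm; 21.59 × 2.8 = 60.45 sts.
Next multiple of 5 → 65.
7 inches = 17.78 cm; × 3.3 = 58.67 → 59 rows.

Cast on 65 stitches; work 59 rows.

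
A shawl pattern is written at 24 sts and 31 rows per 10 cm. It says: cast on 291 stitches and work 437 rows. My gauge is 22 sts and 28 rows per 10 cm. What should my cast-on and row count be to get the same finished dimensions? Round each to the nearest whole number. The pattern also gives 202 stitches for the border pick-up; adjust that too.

Cast on 267 stitches; work 395 rows; border pick-up 185 stitches.

Stitches: 291 × 22/24 = 266.75 → 267.
Rows: 437 × 28/31 = 394.71 → 395.
border pick-up: 202 × 22/24 = 185.17 → 185.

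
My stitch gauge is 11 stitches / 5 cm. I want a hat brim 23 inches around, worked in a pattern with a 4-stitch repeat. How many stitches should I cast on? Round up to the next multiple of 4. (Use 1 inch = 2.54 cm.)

23 in = 23 × 2.54 = 58.42 cm.
11 / 5 = 2.2 sts/cm.
58.42 × 2.2 = 128.52 sts.
→ 132.

Cast on 132 stitches.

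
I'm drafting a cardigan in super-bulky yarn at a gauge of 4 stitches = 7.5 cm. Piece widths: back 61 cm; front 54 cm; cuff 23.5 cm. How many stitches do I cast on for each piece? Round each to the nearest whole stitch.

back 33; front 29; cuff 13.

Rate = 4/7.5 = 0.533 sts per cm.
back: 61 × 0.533 = 32.53 → 33.
front: 54 × 0.533 = 28.80 → 29.
cuff: 23.5 × 0.533 = 12.53 → 13.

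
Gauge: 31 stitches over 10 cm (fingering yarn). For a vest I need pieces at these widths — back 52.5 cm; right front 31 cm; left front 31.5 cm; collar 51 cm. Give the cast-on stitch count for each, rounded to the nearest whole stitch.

Rate = 31/10 = 3.1 sts per cm.
back: 52.5 × 3.1 = 162.75 → 163.
right front: 31 × 3.1 = 96.10 → 96.
left front: 31.5 × 3.1 = 97.65 → 98.
collar: 51 × 3.1 = 158.10 → 158.

back 163; right front 96; left front 98; collar 158.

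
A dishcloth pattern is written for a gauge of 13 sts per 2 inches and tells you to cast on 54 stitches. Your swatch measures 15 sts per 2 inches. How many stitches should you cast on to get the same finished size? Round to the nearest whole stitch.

Cast on 62 stitches.

Scale factor = 15 / 13 = 1.154.
54 × 15 / 13 = 62.31 sts.
→ 62 sts.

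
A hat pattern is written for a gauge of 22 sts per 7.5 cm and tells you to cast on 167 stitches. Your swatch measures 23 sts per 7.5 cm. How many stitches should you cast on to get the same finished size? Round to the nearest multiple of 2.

174 stitches.

Scale factor = 23 / 22 = 1.045.
167 × 23 / 22 = 174.59 sts.
→ 174 sts.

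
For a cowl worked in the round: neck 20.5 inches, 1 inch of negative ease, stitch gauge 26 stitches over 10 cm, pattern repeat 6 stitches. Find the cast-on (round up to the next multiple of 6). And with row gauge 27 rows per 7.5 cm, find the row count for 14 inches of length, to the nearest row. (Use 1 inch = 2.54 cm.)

Cast on 132 stitches; work 128 rows.

Finished = 20.5 − 1 = 19.5 inches.
19.5 inches × 2.54 = 49.53 cm.
26/10 = 2.6 sts per cm; 49.53 × 2.6 = 128.78 sts.
Next multiple of 6 → 132.
14 inches = 35.56 cm; × 3.6 = 128.02 → 128 rows.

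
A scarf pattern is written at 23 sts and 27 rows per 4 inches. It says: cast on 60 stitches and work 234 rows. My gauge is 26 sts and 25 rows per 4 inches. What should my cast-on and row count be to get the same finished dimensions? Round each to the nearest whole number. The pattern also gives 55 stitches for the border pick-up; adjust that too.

Stitches: 60 × 26/23 = 67.83 → 68.
Rows: 234 × 25/27 = 216.67 → 217.
border pick-up: 55 × 26/23 = 62.17 → 62.

Cast on 68 stitches; work 217 rows; border pick-up 62 stitches.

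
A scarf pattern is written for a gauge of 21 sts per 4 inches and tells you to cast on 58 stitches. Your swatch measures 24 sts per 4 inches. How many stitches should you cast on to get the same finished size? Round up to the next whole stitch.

Scale factor = 24 / 21 = 1.143.
58 × 24 / 21 = 66.29 sts.
→ 67 sts.

Cast on 67 stitches.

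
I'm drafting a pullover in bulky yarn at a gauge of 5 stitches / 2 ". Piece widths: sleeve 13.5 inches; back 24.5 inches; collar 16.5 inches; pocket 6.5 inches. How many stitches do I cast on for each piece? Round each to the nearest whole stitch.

Rate = 5/2 = 2.5 sts per in.
sleeve: 13.5 × 2.5 = 33.75 → 34.
back: 24.5 × 2.5 = 61.25 → 61.
collar: 16.5 × 2.5 = 41.25 → 41.
pocket: 6.5 × 2.5 = 16.25 → 16.

sleeve 34; back 61; collar 41; pocket 16.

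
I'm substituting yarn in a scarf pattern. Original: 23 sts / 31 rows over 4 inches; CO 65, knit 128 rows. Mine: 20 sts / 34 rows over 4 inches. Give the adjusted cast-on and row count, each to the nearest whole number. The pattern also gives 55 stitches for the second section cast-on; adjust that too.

Stitches: 65 × 20/23 = 56.52 → 57.
Rows: 128 × 34/31 = 140.39 → 140.
second section cast-on: 55 × 20/23 = 47.83 → 48.

Cast on 57 stitches; work 140 rows; second section cast-on 48 stitches.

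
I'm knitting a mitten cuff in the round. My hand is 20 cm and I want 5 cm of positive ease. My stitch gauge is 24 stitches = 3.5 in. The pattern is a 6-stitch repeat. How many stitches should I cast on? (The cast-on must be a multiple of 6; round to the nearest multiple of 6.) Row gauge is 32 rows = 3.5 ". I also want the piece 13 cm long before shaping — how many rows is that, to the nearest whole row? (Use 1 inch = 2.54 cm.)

Cast on 66 stitches; work 47 rows.

Finished = 20 + 5 = 25 cm.
25 cm × 1/2.54 = 9.84 inches.
24/3.5 = 6.857 sts per in; 9.84 × 6.857 = 67.49 sts.
Nearest multiple of 6 → 66.
13 cm = 5.12 inches; × 9.143 = 46.79 → 47 rows.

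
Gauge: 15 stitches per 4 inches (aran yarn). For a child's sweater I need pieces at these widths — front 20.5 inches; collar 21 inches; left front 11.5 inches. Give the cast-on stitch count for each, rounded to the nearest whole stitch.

front 77; collar 79; left front 43.

Rate = 15/4 = 3.75 sts per in.
front: 20.5 × 3.75 = 76.88 → 77.
collar: 21 × 3.75 = 78.75 → 79.
left front: 11.5 × 3.75 = 43.12 → 43.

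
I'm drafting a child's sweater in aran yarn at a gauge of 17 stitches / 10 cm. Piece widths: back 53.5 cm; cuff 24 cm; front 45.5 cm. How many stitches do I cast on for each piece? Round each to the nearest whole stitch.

back 91; cuff 41; front 77.

Rate = 17/10 = 1.7 sts per cm.
back: 53.5 × 1.7 = 90.95 → 91.
cuff: 24 × 1.7 = 40.80 → 41.
front: 45.5 × 1.7 = 77.35 → 77.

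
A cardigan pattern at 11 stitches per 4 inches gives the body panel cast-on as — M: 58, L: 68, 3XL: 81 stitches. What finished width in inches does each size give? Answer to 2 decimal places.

11/4 = 2.75 sts per in.
M: 58 / 2.75 = 21.091 → 21.09 in.
L: 68 / 2.75 = 24.727 → 24.73 in.
3XL: 81 / 2.75 = 29.455 → 29.45 in.

M 21.09 inches; L 24.73 inches; 3XL 29.45 inches.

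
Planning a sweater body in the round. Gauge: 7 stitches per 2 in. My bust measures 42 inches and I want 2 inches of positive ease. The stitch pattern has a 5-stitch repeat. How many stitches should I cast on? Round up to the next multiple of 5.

CO 155 sts.

Finished = 42 + 2 = 44 inches.
7 / 2 = 3.5 sts/in.
44 × 3.5 = 154.00 sts.
Next multiple of 5: 155.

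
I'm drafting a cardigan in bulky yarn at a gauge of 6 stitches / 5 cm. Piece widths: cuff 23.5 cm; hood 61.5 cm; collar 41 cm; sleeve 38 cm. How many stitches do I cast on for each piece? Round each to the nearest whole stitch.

Rate = 6/5 = 1.2 sts per cm.
cuff: 23.5 × 1.2 = 28.20 → 28.
hood: 61.5 × 1.2 = 73.80 → 74.
collar: 41 × 1.2 = 49.20 → 49.
sleeve: 38 × 1.2 = 45.60 → 46.

cuff 28; hood 74; collar 49; sleeve 46.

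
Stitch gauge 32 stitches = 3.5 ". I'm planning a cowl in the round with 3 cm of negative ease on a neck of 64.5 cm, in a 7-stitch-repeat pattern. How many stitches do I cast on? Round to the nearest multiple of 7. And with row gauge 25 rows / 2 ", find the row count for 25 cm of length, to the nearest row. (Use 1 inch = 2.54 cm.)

Finished = 64.5 − 3 = 61.5 cm.
61.5 cm × 1/2.54 = 24.21 inches.
32/3.5 = 9.143 sts per in; 24.21 × 9.143 = 221.37 sts.
Nearest multiple of 7 → 224.
25 cm = 9.84 inches; × 12.5 = 123.03 → 123 rows.

Cast on 224 stitches; work 123 rows.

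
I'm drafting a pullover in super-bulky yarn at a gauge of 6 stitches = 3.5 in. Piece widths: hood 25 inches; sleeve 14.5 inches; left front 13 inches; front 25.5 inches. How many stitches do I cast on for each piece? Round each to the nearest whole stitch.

Rate = 6/3.5 = 1.714 sts per in.
hood: 25 × 1.714 = 42.86 → 43.
sleeve: 14.5 × 1.714 = 24.86 → 25.
left front: 13 × 1.714 = 22.29 → 22.
front: 25.5 × 1.714 = 43.71 → 44.

hood 43; sleeve 25; left front 22; front 44.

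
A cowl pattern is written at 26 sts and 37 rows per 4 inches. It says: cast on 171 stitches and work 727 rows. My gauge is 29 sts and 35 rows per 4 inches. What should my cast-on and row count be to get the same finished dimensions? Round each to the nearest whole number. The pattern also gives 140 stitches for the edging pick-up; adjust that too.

Cast on 191 stitches; work 688 rows; edging pick-up 156 stitches.

Stitches: 171 × 29/26 = 190.73 → 191.
Rows: 727 × 35/37 = 687.70 → 688.
edging pick-up: 140 × 29/26 = 156.15 → 156.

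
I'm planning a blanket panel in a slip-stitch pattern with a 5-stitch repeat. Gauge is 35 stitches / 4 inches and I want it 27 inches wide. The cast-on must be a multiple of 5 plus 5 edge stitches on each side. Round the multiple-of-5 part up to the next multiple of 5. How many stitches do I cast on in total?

35 / 4 = 8.75 sts per inch.
27 × 8.75 = 236.25 sts.
Less 10 edge sts → 226.25 for the repeat.
Next multiple of 5: 230.
Add back 10 edge sts → 240.

CO 240 sts.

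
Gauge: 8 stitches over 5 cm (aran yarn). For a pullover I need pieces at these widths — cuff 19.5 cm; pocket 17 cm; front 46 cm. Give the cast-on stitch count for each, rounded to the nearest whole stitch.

Rate = 8/5 = 1.6 sts per cm.
cuff: 19.5 × 1.6 = 31.20 → 31.
pocket: 17 × 1.6 = 27.20 → 27.
front: 46 × 1.6 = 73.60 → 74.

cuff 31; pocket 27; front 74.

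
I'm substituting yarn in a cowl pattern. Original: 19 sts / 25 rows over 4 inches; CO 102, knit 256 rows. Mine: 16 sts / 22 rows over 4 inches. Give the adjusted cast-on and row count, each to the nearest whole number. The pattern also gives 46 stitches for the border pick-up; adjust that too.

Cast on 86 stitches; work 225 rows; border pick-up 39 stitches.

Stitches: 102 × 16/19 = 85.89 → 86.
Rows: 256 × 22/25 = 225.28 → 225.
border pick-up: 46 × 16/19 = 38.74 → 39.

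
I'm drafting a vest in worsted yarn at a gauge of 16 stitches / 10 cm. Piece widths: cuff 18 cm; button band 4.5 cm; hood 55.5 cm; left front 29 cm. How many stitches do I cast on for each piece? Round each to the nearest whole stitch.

Rate = 16/10 = 1.6 sts per cm.
cuff: 18 × 1.6 = 28.80 → 29.
button band: 4.5 × 1.6 = 7.20 → 7.
hood: 55.5 × 1.6 = 88.80 → 89.
left front: 29 × 1.6 = 46.40 → 46.

cuff 29; button band 7; hood 89; left front 46.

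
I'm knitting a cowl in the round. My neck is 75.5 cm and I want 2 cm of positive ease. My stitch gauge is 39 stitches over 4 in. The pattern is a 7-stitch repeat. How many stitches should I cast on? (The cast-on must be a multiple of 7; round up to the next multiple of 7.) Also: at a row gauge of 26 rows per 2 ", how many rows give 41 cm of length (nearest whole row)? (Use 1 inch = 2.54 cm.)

Finished = 75.5 + 2 = 77.5 cm.
77.5 cm × 1/2.54 = 30.51 inches.
39/4 = 9.75 sts per in; 30.51 × 9.75 = 297.49 sts.
Next multiple of 7 → 301.
41 cm = 16.14 inches; × 13 = 209.84 → 210 rows.

Cast on 301 stitches; work 210 rows.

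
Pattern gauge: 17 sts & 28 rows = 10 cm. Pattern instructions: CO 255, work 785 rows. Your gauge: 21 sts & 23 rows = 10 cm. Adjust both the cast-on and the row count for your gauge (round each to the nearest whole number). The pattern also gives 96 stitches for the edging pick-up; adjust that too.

Cast on 315 stitches; work 645 rows; edging pick-up 119 stitches.

Stitches: 255 × 21/17 = 315.00 → 315.
Rows: 785 × 23/28 = 644.82 → 645.
edging pick-up: 96 × 21/17 = 118.59 → 119.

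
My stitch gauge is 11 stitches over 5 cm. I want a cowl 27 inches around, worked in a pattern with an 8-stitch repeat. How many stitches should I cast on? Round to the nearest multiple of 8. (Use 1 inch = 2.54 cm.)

27 in = 27 × 2.54 = 68.58 cm.
11 / 5 = 2.2 sts/cm.
68.58 × 2.2 = 150.88 sts.
→ 152.

CO 152 sts.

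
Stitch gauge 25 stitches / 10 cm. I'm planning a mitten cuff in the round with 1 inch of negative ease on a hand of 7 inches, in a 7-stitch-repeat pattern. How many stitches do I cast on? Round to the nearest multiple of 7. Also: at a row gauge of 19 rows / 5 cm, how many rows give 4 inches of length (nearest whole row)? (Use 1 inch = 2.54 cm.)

Cast on 35 stitches; work 39 rows.

Finished = 7 − 1 = 6 inches.
6 inches × 2.54 = 15.24 cm.
25/10 = 2.5 sts per cm; 15.24 × 2.5 = 38.10 sts.
Nearest multiple of 7 → 35.
4 inches = 10.16 cm; × 3.8 = 38.61 → 39 rows.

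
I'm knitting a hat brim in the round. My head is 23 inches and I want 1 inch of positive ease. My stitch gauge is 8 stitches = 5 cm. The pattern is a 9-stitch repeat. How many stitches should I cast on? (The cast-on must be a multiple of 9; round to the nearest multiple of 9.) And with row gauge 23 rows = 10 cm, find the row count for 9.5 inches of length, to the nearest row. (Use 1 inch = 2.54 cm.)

Cast on 99 stitches; work 55 rows.

Finished = 23 + 1 = 24 inches.
24 inches × 2.54 = 60.96 cm.
8/5 = 1.6 sts per cm; 60.96 × 1.6 = 97.54 sts.
Nearest multiple of 9 → 99.
9.5 inches = 24.13 cm; × 2.3 = 55.50 → 55 rows.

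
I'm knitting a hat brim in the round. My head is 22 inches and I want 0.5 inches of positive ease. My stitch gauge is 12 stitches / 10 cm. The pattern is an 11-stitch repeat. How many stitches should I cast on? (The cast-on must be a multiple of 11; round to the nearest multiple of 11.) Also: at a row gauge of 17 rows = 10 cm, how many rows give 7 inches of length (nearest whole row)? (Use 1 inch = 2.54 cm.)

Finished = 22 + 0.5 = 22.5 inches.
22.5 inches × 2.54 = 57.15 cm.
12/10 = 1.2 sts per cm; 57.15 × 1.2 = 68.58 sts.
Nearest multiple of 11 → 66.
7 inches = 17.78 cm; × 1.7 = 30.23 → 30 rows.

Cast on 66 stitches; work 30 rows.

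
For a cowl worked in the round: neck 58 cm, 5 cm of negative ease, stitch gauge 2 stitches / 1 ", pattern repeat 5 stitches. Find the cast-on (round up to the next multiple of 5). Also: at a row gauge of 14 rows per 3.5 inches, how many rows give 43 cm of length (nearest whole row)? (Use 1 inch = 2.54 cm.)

Finished = 58 − 5 = 53 cm.
53 cm × 1/2.54 = 20.87 inches.
2/1 = 2 sts per in; 20.87 × 2 = 41.73 sts.
Next multiple of 5 → 45.
43 cm = 16.93 inches; × 4 = 67.72 → 68 rows.

Cast on 45 stitches; work 68 rows.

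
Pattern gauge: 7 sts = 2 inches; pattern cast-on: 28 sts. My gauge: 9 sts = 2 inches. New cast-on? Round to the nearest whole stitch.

36 stitches.

Scale factor = 9 / 7 = 1.286.
28 × 9 / 7 = 36.00 sts.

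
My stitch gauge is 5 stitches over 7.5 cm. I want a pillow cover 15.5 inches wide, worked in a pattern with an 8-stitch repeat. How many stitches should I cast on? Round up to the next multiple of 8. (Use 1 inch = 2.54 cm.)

15.5 in = 15.5 × 2.54 = 39.37 cm.
5 / 7.5 = 0.667 sts/cm.
39.37 × 0.667 = 26.25 sts.
→ 32.

CO 32 sts.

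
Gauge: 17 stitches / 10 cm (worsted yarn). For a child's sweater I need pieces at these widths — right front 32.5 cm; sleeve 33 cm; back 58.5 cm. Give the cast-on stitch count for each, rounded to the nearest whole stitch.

Rate = 17/10 = 1.7 sts per cm.
right front: 32.5 × 1.7 = 55.25 → 55.
sleeve: 33 × 1.7 = 56.10 → 56.
back: 58.5 × 1.7 = 99.45 → 99.

right front 55; sleeve 56; back 99.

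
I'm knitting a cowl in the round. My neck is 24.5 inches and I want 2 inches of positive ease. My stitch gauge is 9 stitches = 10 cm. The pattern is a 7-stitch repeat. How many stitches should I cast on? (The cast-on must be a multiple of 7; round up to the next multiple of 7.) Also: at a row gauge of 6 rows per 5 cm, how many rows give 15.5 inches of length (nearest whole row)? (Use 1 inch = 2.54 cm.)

Finished = 24.5 + 2 = 26.5 inches.
26.5 inches × 2.54 = 67.31 cm.
9/10 = 0.9 sts per cm; 67.31 × 0.9 = 60.58 sts.
Next multiple of 7 → 63.
15.5 inches = 39.37 cm; × 1.2 = 47.24 → 47 rows.

Cast on 63 stitches; work 47 rows.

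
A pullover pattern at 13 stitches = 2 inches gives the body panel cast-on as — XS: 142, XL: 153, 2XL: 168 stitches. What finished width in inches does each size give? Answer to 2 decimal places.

XS 21.85 inches; XL 23.54 inches; 2XL 25.85 inches.

13/2 = 6.5 sts per in.
XS: 142 / 6.5 = 21.846 → 21.85 in.
XL: 153 / 6.5 = 23.538 → 23.54 in.
2XL: 168 / 6.5 = 25.846 → 25.85 in.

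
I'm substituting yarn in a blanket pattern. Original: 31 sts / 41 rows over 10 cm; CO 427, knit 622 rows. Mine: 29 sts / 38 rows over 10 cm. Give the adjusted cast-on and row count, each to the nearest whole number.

Stitches: 427 × 29/31 = 399.45 → 399.
Rows: 622 × 38/41 = 576.49 → 576.

Cast on 399 stitches; work 576 rows.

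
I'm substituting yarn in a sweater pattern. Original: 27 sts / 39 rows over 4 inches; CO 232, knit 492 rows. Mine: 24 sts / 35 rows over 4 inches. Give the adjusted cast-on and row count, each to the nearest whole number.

Stitches: 232 × 24/27 = 206.22 → 206.
Rows: 492 × 35/39 = 441.54 → 442.

Cast on 206 stitches; work 442 rows.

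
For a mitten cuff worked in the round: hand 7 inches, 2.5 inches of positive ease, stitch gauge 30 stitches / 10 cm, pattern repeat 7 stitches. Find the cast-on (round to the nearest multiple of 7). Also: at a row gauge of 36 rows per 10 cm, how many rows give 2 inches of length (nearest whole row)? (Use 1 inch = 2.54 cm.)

Cast on 70 stitches; work 18 rows.

Finished = 7 + 2.5 = 9.5 inches.
9.5 inches × 2.54 = 24.13 cm.
30/10 = 3 sts per cm; 24.13 × 3 = 72.39 sts.
Nearest multiple of 7 → 70.
2 inches = 5.08 cm; × 3.6 = 18.29 → 18 rows.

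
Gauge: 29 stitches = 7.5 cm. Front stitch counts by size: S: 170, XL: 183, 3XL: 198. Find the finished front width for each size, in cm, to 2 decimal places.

29/7.5 = 3.867 sts per cm.
S: 170 / 3.867 = 43.966 → 43.97 cm.
XL: 183 / 3.867 = 47.328 → 47.33 cm.
3XL: 198 / 3.867 = 51.207 → 51.21 cm.

S 43.97 cm; XL 47.33 cm; 3XL 51.21 cm.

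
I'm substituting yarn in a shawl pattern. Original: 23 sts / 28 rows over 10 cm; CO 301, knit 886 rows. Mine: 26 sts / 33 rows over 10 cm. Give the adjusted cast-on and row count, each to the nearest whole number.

Cast on 340 stitches; work 1044 rows.

Stitches: 301 × 26/23 = 340.26 → 340.
Rows: 886 × 33/28 = 1044.21 → 1044.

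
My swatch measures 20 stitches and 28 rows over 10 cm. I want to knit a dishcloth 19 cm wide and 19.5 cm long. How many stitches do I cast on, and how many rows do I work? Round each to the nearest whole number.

Stitch gauge = 20/10 = 2 sts/cm; 19 × 2 = 38.00 → 38 sts.
Row gauge = 28/10 = 2.8 rows/cm; 19.5 × 2.8 = 54.60 → 55 rows.

Cast on 38 stitches and work 55 rows.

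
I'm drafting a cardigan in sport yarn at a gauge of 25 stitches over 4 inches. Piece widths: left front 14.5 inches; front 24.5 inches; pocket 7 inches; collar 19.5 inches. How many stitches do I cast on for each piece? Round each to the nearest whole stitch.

Rate = 25/4 = 6.25 sts per in.
left front: 14.5 × 6.25 = 90.62 → 91.
front: 24.5 × 6.25 = 153.12 → 153.
pocket: 7 × 6.25 = 43.75 → 44.
collar: 19.5 × 6.25 = 121.88 → 122.

left front 91; front 153; pocket 44; collar 122.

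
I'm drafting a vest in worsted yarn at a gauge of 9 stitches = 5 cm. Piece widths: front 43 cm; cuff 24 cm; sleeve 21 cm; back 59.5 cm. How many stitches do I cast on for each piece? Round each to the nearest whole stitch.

front 77; cuff 43; sleeve 38; back 107.

Rate = 9/5 = 1.8 sts per cm.
front: 43 × 1.8 = 77.40 → 77.
cuff: 24 × 1.8 = 43.20 → 43.
sleeve: 21 × 1.8 = 37.80 → 38.
back: 59.5 × 1.8 = 107.10 → 107.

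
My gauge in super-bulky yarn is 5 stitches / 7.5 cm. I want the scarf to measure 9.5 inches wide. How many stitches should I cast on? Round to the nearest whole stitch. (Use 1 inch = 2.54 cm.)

9.5 in = 24.13 cm.
5 stitches / 7.5 cm = 0.667 stitches per cm.
24.13 × 0.667 = 16.09 stitches.
Round to nearest → 16.

Cast on 16 stitches.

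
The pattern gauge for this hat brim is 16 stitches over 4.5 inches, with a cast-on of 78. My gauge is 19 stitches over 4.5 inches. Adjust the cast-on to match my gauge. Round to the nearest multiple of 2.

92 stitches.

Scale factor = 19 / 16 = 1.188.
78 × 19 / 16 = 92.62 sts.
→ 92 sts.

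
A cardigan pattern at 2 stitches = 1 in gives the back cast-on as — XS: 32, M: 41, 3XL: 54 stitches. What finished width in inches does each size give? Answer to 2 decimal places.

XS 16.00 inches; M 20.50 inches; 3XL 27.00 inches.

2/1 = 2 sts per in.
XS: 32 / 2 = 16.000 → 16.00 in.
M: 41 / 2 = 20.500 → 20.50 in.
3XL: 54 / 2 = 27.000 → 27.00 in.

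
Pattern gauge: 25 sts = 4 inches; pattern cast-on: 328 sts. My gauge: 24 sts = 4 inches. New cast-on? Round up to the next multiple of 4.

Cast on 316 stitches.

Scale factor = 24 / 25 = 0.960.
328 × 24 / 25 = 314.88 sts.
→ 316 sts.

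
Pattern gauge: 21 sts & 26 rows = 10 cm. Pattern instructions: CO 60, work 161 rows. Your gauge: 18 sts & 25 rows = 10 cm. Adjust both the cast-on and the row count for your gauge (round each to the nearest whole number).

Stitches: 60 × 18/21 = 51.43 → 51.
Rows: 161 × 25/26 = 154.81 → 155.

Cast on 51 stitches; work 155 rows.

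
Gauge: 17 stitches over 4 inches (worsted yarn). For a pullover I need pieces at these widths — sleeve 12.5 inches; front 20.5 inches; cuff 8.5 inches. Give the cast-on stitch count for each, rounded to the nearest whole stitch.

sleeve 53; front 87; cuff 36.

Rate = 17/4 = 4.25 sts per in.
sleeve: 12.5 × 4.25 = 53.12 → 53.
front: 20.5 × 4.25 = 87.12 → 87.
cuff: 8.5 × 4.25 = 36.12 → 36.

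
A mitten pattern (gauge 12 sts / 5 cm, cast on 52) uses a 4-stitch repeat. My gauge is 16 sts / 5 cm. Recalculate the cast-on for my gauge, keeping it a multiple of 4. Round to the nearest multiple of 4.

52 × 16 / 12 = 69.33.
Nearest multiple of 4: 68.

68 stitches.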